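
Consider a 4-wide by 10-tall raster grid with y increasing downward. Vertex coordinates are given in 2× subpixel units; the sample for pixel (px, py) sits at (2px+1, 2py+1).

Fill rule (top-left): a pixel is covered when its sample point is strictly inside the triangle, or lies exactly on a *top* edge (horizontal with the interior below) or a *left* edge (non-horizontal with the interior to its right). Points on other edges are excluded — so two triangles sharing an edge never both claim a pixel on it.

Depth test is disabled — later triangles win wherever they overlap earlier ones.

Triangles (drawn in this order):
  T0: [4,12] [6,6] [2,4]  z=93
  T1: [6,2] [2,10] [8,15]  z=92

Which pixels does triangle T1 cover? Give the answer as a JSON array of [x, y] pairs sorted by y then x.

T0:
  2·area = 28  (B↔C swapped to make it positive)
  edge (4, 12)→(2, 4): d=(-2,-8) top-left  bias=+0
  edge (2, 4)→(6, 6): d=(4,2) right/bottom  bias=-1
  edge (6, 6)→(4, 12): d=(-2,6) right/bottom  bias=-1
    (3,1)@(7, 3): e=[42,-14,0] → ·  [on edge]
    (1,2)@(3, 5): e=[6,2,20] → #
    (2,2)@(5, 5): e=[22,-2,8] → ·
    (1,3)@(3, 7): e=[2,10,16] → #
    (2,3)@(5, 7): e=[18,6,4] → #
    (3,3)@(7, 7): e=[34,2,-8] → ·
    (1,4)@(3, 9): e=[-2,18,12] → ·
    (2,4)@(5, 9): e=[14,14,0] → ·  [on edge]
    (1,7)@(3, 15): e=[-14,42,0] → ·  [on edge]
  covered (3 px):
    · · · ·
    · · · ·
    · # · ·
    · # # ·
    · · · ·
    · · · ·
    · · · ·
    · · · ·
    · · · ·
    · · · ·
T1:
  2·area = 68  (B↔C swapped to make it positive)
  edge (6, 2)→(8, 15): d=(2,13) right/bottom  bias=-1
  edge (8, 15)→(2, 10): d=(-6,-5) top-left  bias=+0
  edge (2, 10)→(6, 2): d=(4,-8) top-left  bias=+0
    (2,2)@(5, 5): e=[19,45,4] → #
    (3,2)@(7, 5): e=[-7,55,20] → ·
    (2,3)@(5, 7): e=[23,33,12] → #
    (3,3)@(7, 7): e=[-3,43,28] → ·
    (1,4)@(3, 9): e=[53,11,4] → #
    (3,4)@(7, 9): e=[1,31,36] → #
    (1,5)@(3, 11): e=[57,-1,12] → ·
    (2,5)@(5, 11): e=[31,9,28] → #
    (2,6)@(5, 13): e=[35,-3,36] → ·
    (3,6)@(7, 13): e=[9,7,52] → #
    (3,7)@(7, 15): e=[13,-5,60] → ·
  covered (8 px):
    · · · ·
    · · · ·
    · · # ·
    · · # ·
    · # # #
    · · # #
    · · · #
    · · · ·
    · · · ·
    · · · ·

Answer: [[2,2],[2,3],[1,4],[2,4],[3,4],[2,5],[3,5],[3,6]]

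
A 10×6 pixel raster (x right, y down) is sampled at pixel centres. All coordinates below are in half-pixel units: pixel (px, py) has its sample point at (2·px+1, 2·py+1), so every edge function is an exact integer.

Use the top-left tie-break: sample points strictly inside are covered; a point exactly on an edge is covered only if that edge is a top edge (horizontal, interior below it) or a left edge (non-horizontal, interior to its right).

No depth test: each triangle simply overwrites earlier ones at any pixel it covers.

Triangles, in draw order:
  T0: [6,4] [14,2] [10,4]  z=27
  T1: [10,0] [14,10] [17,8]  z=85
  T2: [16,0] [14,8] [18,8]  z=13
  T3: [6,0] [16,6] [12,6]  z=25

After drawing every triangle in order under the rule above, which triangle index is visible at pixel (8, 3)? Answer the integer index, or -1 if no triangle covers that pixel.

T0:
  2·area = 8
  edge (6, 4)→(14, 2): d=(8,-2) top-left  bias=+0
  edge (14, 2)→(10, 4): d=(-4,2) right/bottom  bias=-1
  edge (10, 4)→(6, 4): d=(-4,0) right/bottom  bias=-1
    (5,1)@(11, 3): e=[2,2,4] → #
    (6,1)@(13, 3): e=[6,-2,4] → ·
    (5,2)@(11, 5): e=[18,-6,-4] → ·
  covered (1 px):
    · · · · · · · · · ·
    · · · · · # · · · ·
    · · · · · · · · · ·
    · · · · · · · · · ·
    · · · · · · · · · ·
    · · · · · · · · · ·
T1:
  2·area = 38  (B↔C swapped to make it positive)
  edge (10, 0)→(17, 8): d=(7,8) right/bottom  bias=-1
  edge (17, 8)→(14, 10): d=(-3,2) right/bottom  bias=-1
  edge (14, 10)→(10, 0): d=(-4,-10) top-left  bias=+0
    (6,2)@(13, 5): e=[11,17,10] → #
    (7,2)@(15, 5): e=[-5,13,30] → ·
    (6,3)@(13, 7): e=[25,11,2] → #
    (7,3)@(15, 7): e=[9,7,22] → #
    (8,3)@(17, 7): e=[-7,3,42] → ·
    (6,4)@(13, 9): e=[39,5,-6] → ·
    (7,4)@(15, 9): e=[23,1,14] → #
    (8,4)@(17, 9): e=[7,-3,34] → ·
    (7,5)@(15, 11): e=[37,-5,6] → ·
  covered (4 px):
    · · · · · · · · · ·
    · · · · · · · · · ·
    · · · · · · # · · ·
    · · · · · · # # · ·
    · · · · · · · # · ·
    · · · · · · · · · ·
T2:
  2·area = 32  (B↔C swapped to make it positive)
  edge (16, 0)→(18, 8): d=(2,8) right/bottom  bias=-1
  edge (18, 8)→(14, 8): d=(-4,0) right/bottom  bias=-1
  edge (14, 8)→(16, 0): d=(2,-8) top-left  bias=+0
    (7,2)@(15, 5): e=[18,12,2] → #
    (8,2)@(17, 5): e=[2,12,18] → #
    (9,2)@(19, 5): e=[-14,12,34] → ·
    (7,3)@(15, 7): e=[22,4,6] → #
    (9,3)@(19, 7): e=[-10,4,38] → ·
    (7,4)@(15, 9): e=[26,-4,10] → ·
    (8,4)@(17, 9): e=[10,-4,26] → ·
  covered (4 px):
    · · · · · · · · · ·
    · · · · · · · · · ·
    · · · · · · · # # ·
    · · · · · · · # # ·
    · · · · · · · · · ·
    · · · · · · · · · ·
T3:
  2·area = 24
  edge (6, 0)→(16, 6): d=(10,6) right/bottom  bias=-1
  edge (16, 6)→(12, 6): d=(-4,0) right/bottom  bias=-1
  edge (12, 6)→(6, 0): d=(-6,-6) top-left  bias=+0
    (3,0)@(7, 1): e=[4,20,0] → #  [on edge]
    (4,0)@(9, 1): e=[-8,20,12] → ·
    (3,1)@(7, 3): e=[24,12,-12] → ·
    (4,1)@(9, 3): e=[12,12,0] → #  [on edge]
    (5,1)@(11, 3): e=[0,12,12] → ·  [on edge]
    (4,2)@(9, 5): e=[32,4,-12] → ·
    (5,2)@(11, 5): e=[20,4,0] → #  [on edge]
    (6,2)@(13, 5): e=[8,4,12] → #
    (7,2)@(15, 5): e=[-4,4,24] → ·
    (5,3)@(11, 7): e=[40,-4,-12] → ·
    (6,3)@(13, 7): e=[28,-4,0] → ·  [on edge]
    (7,4)@(15, 9): e=[36,-12,0] → ·  [on edge]
    (8,5)@(17, 11): e=[44,-20,0] → ·  [on edge]
  covered (4 px):
    · · · # · · · · · ·
    · · · · # · · · · ·
    · · · · · # # · · ·
    · · · · · · · · · ·
    · · · · · · · · · ·
    · · · · · · · · · ·

Z-buffer (winner per pixel, '.' = empty):
  . . . 3 . . . . . .
  . . . . 3 0 . . . .
  . . . . . 3 3 2 2 .
  . . . . . . 1 2 2 .
  . . . . . . . 1 . .
  . . . . . . . . . .

Final: 2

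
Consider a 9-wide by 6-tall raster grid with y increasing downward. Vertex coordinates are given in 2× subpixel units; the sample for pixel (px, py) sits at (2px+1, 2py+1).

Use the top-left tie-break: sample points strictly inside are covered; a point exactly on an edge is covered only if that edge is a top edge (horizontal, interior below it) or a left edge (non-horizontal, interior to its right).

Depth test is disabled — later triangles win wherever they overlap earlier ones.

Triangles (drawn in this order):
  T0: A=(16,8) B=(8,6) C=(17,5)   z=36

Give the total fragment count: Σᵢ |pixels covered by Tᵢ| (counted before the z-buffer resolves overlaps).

T0:
  2·area = 26
  edge (16, 8)→(8, 6): d=(-8,-2) top-left  bias=+0
  edge (8, 6)→(17, 5): d=(9,-1) top-left  bias=+0
  edge (17, 5)→(16, 8): d=(-1,3) right/bottom  bias=-1
    (8,2)@(17, 5): e=[26,0,0] → .  [on edge]
    (6,3)@(13, 7): e=[2,14,10] → X
    (7,3)@(15, 7): e=[6,16,4] → X
    (8,3)@(17, 7): e=[10,18,-2] → .
    (6,4)@(13, 9): e=[-14,32,8] → .
    (7,4)@(15, 9): e=[-10,34,2] → .
    (7,5)@(15, 11): e=[-26,52,0] → .  [on edge]
  covered (2 px):
    . . . . . . . . .
    . . . . . . . . .
    . . . . . . . . .
    . . . . . . X X .
    . . . . . . . . .
    . . . . . . . . .

Final: 2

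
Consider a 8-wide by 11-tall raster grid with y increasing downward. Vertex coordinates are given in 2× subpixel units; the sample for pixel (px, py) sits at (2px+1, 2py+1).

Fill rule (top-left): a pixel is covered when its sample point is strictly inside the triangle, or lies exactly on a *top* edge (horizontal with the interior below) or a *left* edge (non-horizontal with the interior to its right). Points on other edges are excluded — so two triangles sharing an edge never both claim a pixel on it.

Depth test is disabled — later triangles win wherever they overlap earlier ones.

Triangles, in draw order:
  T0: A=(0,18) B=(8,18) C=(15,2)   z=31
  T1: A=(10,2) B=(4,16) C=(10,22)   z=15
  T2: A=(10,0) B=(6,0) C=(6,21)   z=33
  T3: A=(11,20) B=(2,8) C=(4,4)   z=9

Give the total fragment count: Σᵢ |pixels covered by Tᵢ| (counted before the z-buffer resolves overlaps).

T0:
  2·area = 128  (B↔C swapped to make it positive)
  edge (0, 18)→(15, 2): d=(15,-16) top-left  bias=+0
  edge (15, 2)→(8, 18): d=(-7,16) right/bottom  bias=-1
  edge (8, 18)→(0, 18): d=(-8,0) right/bottom  bias=-1
    (6,2)@(13, 5): e=[13,11,104] → X
    (7,2)@(15, 5): e=[45,-21,104] → .
    (5,3)@(11, 7): e=[11,29,88] → X
    (6,3)@(13, 7): e=[43,-3,88] → .
    (4,4)@(9, 9): e=[9,47,72] → X
    (6,4)@(13, 9): e=[73,-17,72] → .
    (3,5)@(7, 11): e=[7,65,56] → X
    (6,5)@(13, 11): e=[103,-31,56] → .
    (2,6)@(5, 13): e=[5,83,40] → X
    (5,6)@(11, 13): e=[101,-13,40] → .
    (1,7)@(3, 15): e=[3,101,24] → X
    (5,7)@(11, 15): e=[131,-27,24] → .
  covered (18 px):
    . . . . . . . .
    . . . . . . . .
    . . . . . . X .
    . . . . . X . .
    . . . . X X . .
    . . . X X X . .
    . . X X X . . .
    . X X X X . . .
    X X X X . . . .
    . . . . . . . .
    . . . . . . . .
T1:
  2·area = 120  (B↔C swapped to make it positive)
  edge (10, 2)→(10, 22): d=(0,20) right/bottom  bias=-1
  edge (10, 22)→(4, 16): d=(-6,-6) top-left  bias=+0
  edge (4, 16)→(10, 2): d=(6,-14) top-left  bias=+0
    (4,2)@(9, 5): e=[20,96,4] → X
    (5,2)@(11, 5): e=[-20,108,32] → .
    (4,3)@(9, 7): e=[20,84,16] → X
    (5,3)@(11, 7): e=[-20,96,44] → .
    (3,4)@(7, 9): e=[60,60,0] → X  [on edge]
    (5,4)@(11, 9): e=[-20,84,56] → .
    (3,5)@(7, 11): e=[60,48,12] → X
    (5,5)@(11, 11): e=[-20,72,68] → .
    (0,6)@(1, 13): e=[180,0,-60] → .  [on edge]
    (3,6)@(7, 13): e=[60,36,24] → X
    (5,6)@(11, 13): e=[-20,60,80] → .
    (1,7)@(3, 15): e=[140,0,-20] → .  [on edge]
    (2,8)@(5, 17): e=[100,0,20] → X  [on edge]
    (3,9)@(7, 19): e=[60,0,60] → X  [on edge]
    (4,10)@(9, 21): e=[20,0,100] → X  [on edge]
  covered (17 px):
    . . . . . . . .
    . . . . . . . .
    . . . . X . . .
    . . . . X . . .
    . . . X X . . .
    . . . X X . . .
    . . . X X . . .
    . . X X X . . .
    . . X X X . . .
    . . . X X . . .
    . . . . X . . .
T2:
  2·area = 84  (B↔C swapped to make it positive)
  edge (10, 0)→(6, 21): d=(-4,21) right/bottom  bias=-1
  edge (6, 21)→(6, 0): d=(0,-21) top-left  bias=+0
  edge (6, 0)→(10, 0): d=(4,0) top-left  bias=+0
    (3,0)@(7, 1): e=[59,21,4] → X
    (4,0)@(9, 1): e=[17,63,4] → X
    (5,0)@(11, 1): e=[-25,105,4] → .
    (3,1)@(7, 3): e=[51,21,12] → X
    (5,1)@(11, 3): e=[-33,105,12] → .
    (3,2)@(7, 5): e=[43,21,20] → X
    (5,2)@(11, 5): e=[-41,105,20] → .
    (3,3)@(7, 7): e=[35,21,28] → X
    (4,3)@(9, 7): e=[-7,63,28] → .
    (3,4)@(7, 9): e=[27,21,36] → X
    (4,4)@(9, 9): e=[-15,63,36] → .
    (3,5)@(7, 11): e=[19,21,44] → X
  covered (11 px):
    . . . X X . . .
    . . . X X . . .
    . . . X X . . .
    . . . X . . . .
    . . . X . . . .
    . . . X . . . .
    . . . X . . . .
    . . . X . . . .
    . . . . . . . .
    . . . . . . . .
    . . . . . . . .
T3:
  2·area = 60
  edge (11, 20)→(2, 8): d=(-9,-12) top-left  bias=+0
  edge (2, 8)→(4, 4): d=(2,-4) top-left  bias=+0
  edge (4, 4)→(11, 20): d=(7,16) right/bottom  bias=-1
    (1,3)@(3, 7): e=[21,2,37] → X
    (2,3)@(5, 7): e=[45,10,5] → X
    (3,3)@(7, 7): e=[69,18,-27] → .
    (1,4)@(3, 9): e=[3,6,51] → X
    (3,4)@(7, 9): e=[51,22,-13] → .
    (1,5)@(3, 11): e=[-15,10,65] → .
    (2,5)@(5, 11): e=[9,18,33] → X
    (3,5)@(7, 11): e=[33,26,1] → X
    (4,5)@(9, 11): e=[57,34,-31] → .
    (2,6)@(5, 13): e=[-9,22,47] → .
    (3,6)@(7, 13): e=[15,30,15] → X
    (4,6)@(9, 13): e=[39,38,-17] → .
  covered (8 px):
    . . . . . . . .
    . . . . . . . .
    . . . . . . . .
    . X X . . . . .
    . X X . . . . .
    . . X X . . . .
    . . . X . . . .
    . . . . . . . .
    . . . . X . . .
    . . . . . . . .
    . . . . . . . .

Result: 54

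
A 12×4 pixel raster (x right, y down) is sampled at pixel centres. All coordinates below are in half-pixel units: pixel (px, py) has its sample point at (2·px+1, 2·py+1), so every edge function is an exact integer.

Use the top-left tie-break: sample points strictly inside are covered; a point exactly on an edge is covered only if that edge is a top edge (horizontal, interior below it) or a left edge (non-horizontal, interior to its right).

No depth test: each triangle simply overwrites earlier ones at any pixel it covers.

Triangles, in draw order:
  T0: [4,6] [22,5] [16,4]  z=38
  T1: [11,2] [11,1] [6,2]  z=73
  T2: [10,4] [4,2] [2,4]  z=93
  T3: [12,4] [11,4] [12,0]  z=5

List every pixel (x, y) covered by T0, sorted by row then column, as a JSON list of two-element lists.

T0:
  2·area = 24  (B↔C swapped to make it positive)
  edge (4, 6)→(16, 4): d=(12,-2) top-left  bias=+0
  edge (16, 4)→(22, 5): d=(6,1) right/bottom  bias=-1
  edge (22, 5)→(4, 6): d=(-18,1) right/bottom  bias=-1
    (5,2)@(11, 5): e=[2,11,11] → █
    (6,2)@(13, 5): e=[6,9,9] → █
    (7,2)@(15, 5): e=[10,7,7] → █
    (8,2)@(17, 5): e=[14,5,5] → █
    (9,2)@(19, 5): e=[18,3,3] → █
    (10,2)@(21, 5): e=[22,1,1] → █
    (11,2)@(23, 5): e=[26,-1,-1] → ·
    (5,3)@(11, 7): e=[26,23,-25] → ·
    (6,3)@(13, 7): e=[30,21,-27] → ·
    (7,3)@(15, 7): e=[34,19,-29] → ·
    (8,3)@(17, 7): e=[38,17,-31] → ·
    (9,3)@(19, 7): e=[42,15,-33] → ·
  covered (6 px):
    · · · · · · · · · · · ·
    · · · · · · · · · · · ·
    · · · · · █ █ █ █ █ █ ·
    · · · · · · · · · · · ·
T1:
  2·area = 5  (B↔C swapped to make it positive)
  edge (11, 2)→(6, 2): d=(-5,0) right/bottom  bias=-1
  edge (6, 2)→(11, 1): d=(5,-1) top-left  bias=+0
  edge (11, 1)→(11, 2): d=(0,1) right/bottom  bias=-1
    (5,0)@(11, 1): e=[5,0,0] → ·  [on edge]
    (0,1)@(1, 3): e=[-5,0,10] → ·  [on edge]
    (5,1)@(11, 3): e=[-5,10,0] → ·  [on edge]
    (5,2)@(11, 5): e=[-15,20,0] → ·  [on edge]
    (5,3)@(11, 7): e=[-25,30,0] → ·  [on edge]
  covered (0 px):
    · · · · · · · · · · · ·
    · · · · · · · · · · · ·
    · · · · · · · · · · · ·
    · · · · · · · · · · · ·
T2:
  2·area = 16  (B↔C swapped to make it positive)
  edge (10, 4)→(2, 4): d=(-8,0) right/bottom  bias=-1
  edge (2, 4)→(4, 2): d=(2,-2) top-left  bias=+0
  edge (4, 2)→(10, 4): d=(6,2) right/bottom  bias=-1
    (0,0)@(1, 1): e=[24,-8,0] → ·  [on edge]
    (2,0)@(5, 1): e=[24,0,-8] → ·  [on edge]
    (1,1)@(3, 3): e=[8,0,8] → █  [on edge]
    (2,1)@(5, 3): e=[8,4,4] → █
    (3,1)@(7, 3): e=[8,8,0] → ·  [on edge]
    (0,2)@(1, 5): e=[-8,0,24] → ·  [on edge]
    (1,2)@(3, 5): e=[-8,4,20] → ·
    (2,2)@(5, 5): e=[-8,8,16] → ·
    (6,2)@(13, 5): e=[-8,24,0] → ·  [on edge]
    (9,3)@(19, 7): e=[-24,40,0] → ·  [on edge]
  covered (2 px):
    · · · · · · · · · · · ·
    · █ █ · · · · · · · · ·
    · · · · · · · · · · · ·
    · · · · · · · · · · · ·
T3:
  2·area = 4
  edge (12, 4)→(11, 4): d=(-1,0) right/bottom  bias=-1
  edge (11, 4)→(12, 0): d=(1,-4) top-left  bias=+0
  edge (12, 0)→(12, 4): d=(0,4) right/bottom  bias=-1
  covered (0 px):
    · · · · · · · · · · · ·
    · · · · · · · · · · · ·
    · · · · · · · · · · · ·
    · · · · · · · · · · · ·

Result: [[5,2],[6,2],[7,2],[8,2],[9,2],[10,2]]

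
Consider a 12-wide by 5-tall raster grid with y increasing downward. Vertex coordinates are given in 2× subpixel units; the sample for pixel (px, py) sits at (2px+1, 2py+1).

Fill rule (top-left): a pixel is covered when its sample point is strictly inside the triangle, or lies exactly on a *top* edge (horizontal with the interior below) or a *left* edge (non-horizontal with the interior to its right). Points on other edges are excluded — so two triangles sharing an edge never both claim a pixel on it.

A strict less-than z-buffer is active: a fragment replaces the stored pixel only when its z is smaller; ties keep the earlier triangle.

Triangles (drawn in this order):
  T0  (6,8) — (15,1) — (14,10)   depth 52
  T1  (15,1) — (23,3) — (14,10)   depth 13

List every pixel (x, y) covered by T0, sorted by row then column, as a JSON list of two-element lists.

T0:
  2·area = 74
  edge (6, 8)→(15, 1): d=(9,-7) top-left  bias=+0
  edge (15, 1)→(14, 10): d=(-1,9) right/bottom  bias=-1
  edge (14, 10)→(6, 8): d=(-8,-2) top-left  bias=+0
    (7,0)@(15, 1): e=[0,0,74] → ·  [on edge]
    (6,1)@(13, 3): e=[4,16,54] → #
    (7,1)@(15, 3): e=[18,-2,58] → ·
    (5,2)@(11, 5): e=[8,32,34] → #
    (7,2)@(15, 5): e=[36,-4,42] → ·
    (4,3)@(9, 7): e=[12,48,14] → #
    (7,3)@(15, 7): e=[54,-6,26] → ·
    (4,4)@(9, 9): e=[30,46,-2] → ·
    (5,4)@(11, 9): e=[44,28,2] → #
    (7,4)@(15, 9): e=[72,-8,10] → ·
  covered (8 px):
    · · · · · · · · · · · ·
    · · · · · · # · · · · ·
    · · · · · # # · · · · ·
    · · · · # # # · · · · ·
    · · · · · # # · · · · ·
T1:
  2·area = 74
  edge (15, 1)→(23, 3): d=(8,2) right/bottom  bias=-1
  edge (23, 3)→(14, 10): d=(-9,7) right/bottom  bias=-1
  edge (14, 10)→(15, 1): d=(1,-9) top-left  bias=+0
    (7,0)@(15, 1): e=[0,74,0] → ·  [on edge]
    (7,1)@(15, 3): e=[16,56,2] → #
    (8,1)@(17, 3): e=[12,42,20] → #
    (9,1)@(19, 3): e=[8,28,38] → #
    (10,1)@(21, 3): e=[4,14,56] → #
    (11,1)@(23, 3): e=[0,0,74] → ·  [on edge]
    (7,2)@(15, 5): e=[32,38,4] → #
    (10,2)@(21, 5): e=[20,-4,58] → ·
    (7,3)@(15, 7): e=[48,20,6] → #
    (9,3)@(19, 7): e=[40,-8,42] → ·
    (7,4)@(15, 9): e=[64,2,8] → #
    (8,4)@(17, 9): e=[60,-12,26] → ·
  covered (10 px):
    · · · · · · · · · · · ·
    · · · · · · · # # # # ·
    · · · · · · · # # # · ·
    · · · · · · · # # · · ·
    · · · · · · · # · · · ·

Final: [[6,1],[5,2],[6,2],[4,3],[5,3],[6,3],[5,4],[6,4]]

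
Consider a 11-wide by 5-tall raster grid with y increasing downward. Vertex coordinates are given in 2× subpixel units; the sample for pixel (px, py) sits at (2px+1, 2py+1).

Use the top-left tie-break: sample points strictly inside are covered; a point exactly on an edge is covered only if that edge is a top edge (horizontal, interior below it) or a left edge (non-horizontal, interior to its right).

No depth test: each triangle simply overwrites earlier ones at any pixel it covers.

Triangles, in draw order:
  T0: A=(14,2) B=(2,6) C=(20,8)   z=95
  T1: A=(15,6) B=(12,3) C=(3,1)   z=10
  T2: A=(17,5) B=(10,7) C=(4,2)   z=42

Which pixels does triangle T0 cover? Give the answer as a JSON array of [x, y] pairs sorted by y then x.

T0:
  2·area = 96  (B↔C swapped to make it positive)
  edge (14, 2)→(20, 8): d=(6,6) right/bottom  bias=-1
  edge (20, 8)→(2, 6): d=(-18,-2) top-left  bias=+0
  edge (2, 6)→(14, 2): d=(12,-4) top-left  bias=+0
    (6,0)@(13, 1): e=[0,112,-16] → .  [on edge]
    (8,0)@(17, 1): e=[-24,120,0] → .  [on edge]
    (5,1)@(11, 3): e=[24,72,0] → X  [on edge]
    (6,1)@(13, 3): e=[12,76,8] → X
    (7,1)@(15, 3): e=[0,80,16] → .  [on edge]
    (2,2)@(5, 5): e=[72,24,0] → X  [on edge]
    (3,2)@(7, 5): e=[60,28,8] → X
    (4,2)@(9, 5): e=[48,32,16] → X
    (7,2)@(15, 5): e=[12,44,40] → X
    (8,2)@(17, 5): e=[0,48,48] → .  [on edge]
    (2,3)@(5, 7): e=[84,-12,24] → .
    (3,3)@(7, 7): e=[72,-8,32] → .
    (5,3)@(11, 7): e=[48,0,48] → X  [on edge]
    (9,3)@(19, 7): e=[0,16,80] → .  [on edge]
    (10,4)@(21, 9): e=[0,-16,112] → .  [on edge]
  covered (12 px):
    . . . . . . . . . . .
    . . . . . X X . . . .
    . . X X X X X X . . .
    . . . . . X X X X . .
    . . . . . . . . . . .
T1:
  2·area = 21  (B↔C swapped to make it positive)
  edge (15, 6)→(3, 1): d=(-12,-5) top-left  bias=+0
  edge (3, 1)→(12, 3): d=(9,2) right/bottom  bias=-1
  edge (12, 3)→(15, 6): d=(3,3) right/bottom  bias=-1
    (1,0)@(3, 1): e=[0,0,21] → .  [on edge]
    (4,1)@(9, 3): e=[6,6,9] → X
    (5,1)@(11, 3): e=[16,2,3] → X
    (6,1)@(13, 3): e=[26,-2,-3] → .
    (4,2)@(9, 5): e=[-18,24,15] → .
    (5,2)@(11, 5): e=[-8,20,9] → .
    (6,2)@(13, 5): e=[2,16,3] → X
    (7,2)@(15, 5): e=[12,12,-3] → .
    (10,2)@(21, 5): e=[42,0,-21] → .  [on edge]
    (6,3)@(13, 7): e=[-22,34,9] → .
  covered (3 px):
    . . . . . . . . . . .
    . . . . X X . . . . .
    . . . . . . X . . . .
    . . . . . . . . . . .
    . . . . . . . . . . .
T2:
  2·area = 47
  edge (17, 5)→(10, 7): d=(-7,2) right/bottom  bias=-1
  edge (10, 7)→(4, 2): d=(-6,-5) top-left  bias=+0
  edge (4, 2)→(17, 5): d=(13,3) right/bottom  bias=-1
    (3,1)@(7, 3): e=[34,9,4] → X
    (4,1)@(9, 3): e=[30,19,-2] → .
    (3,2)@(7, 5): e=[20,-3,30] → .
    (4,2)@(9, 5): e=[16,7,24] → X
    (5,2)@(11, 5): e=[12,17,18] → X
    (6,2)@(13, 5): e=[8,27,12] → X
    (7,2)@(15, 5): e=[4,37,6] → X
    (8,2)@(17, 5): e=[0,47,0] → .  [on edge]
    (4,3)@(9, 7): e=[2,-5,50] → .
    (5,3)@(11, 7): e=[-2,5,44] → .
    (6,3)@(13, 7): e=[-6,15,38] → .
    (7,3)@(15, 7): e=[-10,25,32] → .
    (1,4)@(3, 9): e=[0,-47,94] → .  [on edge]
  covered (5 px):
    . . . . . . . . . . .
    . . . X . . . . . . .
    . . . . X X X X . . .
    . . . . . . . . . . .
    . . . . . . . . . . .

Answer: [[5,1],[6,1],[2,2],[3,2],[4,2],[5,2],[6,2],[7,2],[5,3],[6,3],[7,3],[8,3]]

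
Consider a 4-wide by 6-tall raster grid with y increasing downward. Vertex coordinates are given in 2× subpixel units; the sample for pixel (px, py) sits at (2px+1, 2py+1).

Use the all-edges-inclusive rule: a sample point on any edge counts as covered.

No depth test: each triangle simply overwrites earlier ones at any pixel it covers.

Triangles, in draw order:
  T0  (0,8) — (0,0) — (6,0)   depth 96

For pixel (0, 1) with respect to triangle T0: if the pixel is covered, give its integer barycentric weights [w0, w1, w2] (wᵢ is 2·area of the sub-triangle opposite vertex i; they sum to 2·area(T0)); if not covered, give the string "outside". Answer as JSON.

T0:
  2·area = 48
  edge (0, 8)→(0, 0): d=(0,-8) inclusive
  edge (0, 0)→(6, 0): d=(6,0) inclusive
  edge (6, 0)→(0, 8): d=(-6,8) inclusive
    (0,0)@(1, 1): e=[8,6,34] → █
    (1,0)@(3, 1): e=[24,6,18] → █
    (2,0)@(5, 1): e=[40,6,2] → █
    (3,0)@(7, 1): e=[56,6,-14] → ·
    (0,1)@(1, 3): e=[8,18,22] → █
    (2,1)@(5, 3): e=[40,18,-10] → ·
    (0,2)@(1, 5): e=[8,30,10] → █
    (1,2)@(3, 5): e=[24,30,-6] → ·
    (0,3)@(1, 7): e=[8,42,-2] → ·
  covered (6 px):
    █ █ █ ·
    █ █ · ·
    █ · · ·
    · · · ·
    · · · ·
    · · · ·

Answer: [18,22,8]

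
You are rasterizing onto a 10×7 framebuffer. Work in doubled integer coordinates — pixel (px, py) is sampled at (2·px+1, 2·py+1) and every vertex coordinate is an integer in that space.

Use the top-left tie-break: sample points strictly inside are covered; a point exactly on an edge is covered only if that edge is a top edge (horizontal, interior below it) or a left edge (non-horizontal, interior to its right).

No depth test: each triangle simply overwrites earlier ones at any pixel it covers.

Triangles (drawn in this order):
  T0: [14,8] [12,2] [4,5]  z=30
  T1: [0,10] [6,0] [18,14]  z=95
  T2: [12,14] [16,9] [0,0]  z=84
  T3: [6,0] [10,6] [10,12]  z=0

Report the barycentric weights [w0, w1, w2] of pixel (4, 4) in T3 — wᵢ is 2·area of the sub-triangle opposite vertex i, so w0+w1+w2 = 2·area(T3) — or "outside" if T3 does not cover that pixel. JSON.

T0:
  2·area = 54  (B↔C swapped to make it positive)
  edge (14, 8)→(4, 5): d=(-10,-3) top-left  bias=+0
  edge (4, 5)→(12, 2): d=(8,-3) top-left  bias=+0
  edge (12, 2)→(14, 8): d=(2,6) right/bottom  bias=-1
    (5,1)@(11, 3): e=[41,5,8] → █
    (6,1)@(13, 3): e=[47,11,-4] → ·
    (2,2)@(5, 5): e=[3,3,48] → █
    (3,2)@(7, 5): e=[9,9,36] → █
    (4,2)@(9, 5): e=[15,15,24] → █
    (6,2)@(13, 5): e=[27,27,0] → ·  [on edge]
    (2,3)@(5, 7): e=[-17,19,52] → ·
    (3,3)@(7, 7): e=[-11,25,40] → ·
    (4,3)@(9, 7): e=[-5,31,28] → ·
    (5,3)@(11, 7): e=[1,37,16] → █
    (6,3)@(13, 7): e=[7,43,4] → █
    (7,3)@(15, 7): e=[13,49,-8] → ·
    (7,5)@(15, 11): e=[-27,81,0] → ·  [on edge]
  covered (7 px):
    · · · · · · · · · ·
    · · · · · █ · · · ·
    · · █ █ █ █ · · · ·
    · · · · · █ █ · · ·
    · · · · · · · · · ·
    · · · · · · · · · ·
    · · · · · · · · · ·
T1:
  2·area = 204
  edge (0, 10)→(6, 0): d=(6,-10) top-left  bias=+0
  edge (6, 0)→(18, 14): d=(12,14) right/bottom  bias=-1
  edge (18, 14)→(0, 10): d=(-18,-4) top-left  bias=+0
    (2,1)@(5, 3): e=[8,50,146] → █
    (3,1)@(7, 3): e=[28,22,154] → █
    (4,1)@(9, 3): e=[48,-6,162] → ·
    (1,2)@(3, 5): e=[0,102,102] → █  [on edge]
    (4,2)@(9, 5): e=[60,18,126] → █
    (5,2)@(11, 5): e=[80,-10,134] → ·
    (1,3)@(3, 7): e=[12,126,66] → █
    (5,3)@(11, 7): e=[92,14,98] → █
    (6,3)@(13, 7): e=[112,-14,106] → ·
    (0,4)@(1, 9): e=[4,178,22] → █
    (6,4)@(13, 9): e=[124,10,70] → █
    (7,4)@(15, 9): e=[144,-18,78] → ·
  covered (26 px):
    · · · · · · · · · ·
    · · █ █ · · · · · ·
    · █ █ █ █ · · · · ·
    · █ █ █ █ █ · · · ·
    █ █ █ █ █ █ █ · · ·
    · · █ █ █ █ █ █ · ·
    · · · · · · · █ █ ·
T2:
  2·area = 116  (B↔C swapped to make it positive)
  edge (12, 14)→(0, 0): d=(-12,-14) top-left  bias=+0
  edge (0, 0)→(16, 9): d=(16,9) right/bottom  bias=-1
  edge (16, 9)→(12, 14): d=(-4,5) right/bottom  bias=-1
    (0,0)@(1, 1): e=[2,7,107] → █
    (1,0)@(3, 1): e=[30,-11,97] → ·
    (0,1)@(1, 3): e=[-22,39,99] → ·
    (1,1)@(3, 3): e=[6,21,89] → █
    (2,1)@(5, 3): e=[34,3,79] → █
    (3,1)@(7, 3): e=[62,-15,69] → ·
    (1,2)@(3, 5): e=[-18,53,81] → ·
    (2,2)@(5, 5): e=[10,35,71] → █
    (3,2)@(7, 5): e=[38,17,61] → █
    (4,2)@(9, 5): e=[66,-1,51] → ·
    (2,3)@(5, 7): e=[-14,67,63] → ·
    (3,3)@(7, 7): e=[14,49,53] → █
  covered (14 px):
    █ · · · · · · · · ·
    · █ █ · · · · · · ·
    · · █ █ · · · · · ·
    · · · █ █ █ · · · ·
    · · · · █ █ █ █ · ·
    · · · · · █ █ · · ·
    · · · · · · · · · ·
T3:
  2·area = 24
  edge (6, 0)→(10, 6): d=(4,6) right/bottom  bias=-1
  edge (10, 6)→(10, 12): d=(0,6) right/bottom  bias=-1
  edge (10, 12)→(6, 0): d=(-4,-12) top-left  bias=+0
    (3,1)@(7, 3): e=[6,18,0] → █  [on edge]
    (4,1)@(9, 3): e=[-6,6,24] → ·
    (3,2)@(7, 5): e=[14,18,-8] → ·
    (4,2)@(9, 5): e=[2,6,16] → █
    (5,2)@(11, 5): e=[-10,-6,40] → ·
    (4,3)@(9, 7): e=[10,6,8] → █
    (5,3)@(11, 7): e=[-2,-6,32] → ·
    (4,4)@(9, 9): e=[18,6,0] → █  [on edge]
    (5,4)@(11, 9): e=[6,-6,24] → ·
    (4,5)@(9, 11): e=[26,6,-8] → ·
  covered (4 px):
    · · · · · · · · · ·
    · · · █ · · · · · ·
    · · · · █ · · · · ·
    · · · · █ · · · · ·
    · · · · █ · · · · ·
    · · · · · · · · · ·
    · · · · · · · · · ·

Final: [6,0,18]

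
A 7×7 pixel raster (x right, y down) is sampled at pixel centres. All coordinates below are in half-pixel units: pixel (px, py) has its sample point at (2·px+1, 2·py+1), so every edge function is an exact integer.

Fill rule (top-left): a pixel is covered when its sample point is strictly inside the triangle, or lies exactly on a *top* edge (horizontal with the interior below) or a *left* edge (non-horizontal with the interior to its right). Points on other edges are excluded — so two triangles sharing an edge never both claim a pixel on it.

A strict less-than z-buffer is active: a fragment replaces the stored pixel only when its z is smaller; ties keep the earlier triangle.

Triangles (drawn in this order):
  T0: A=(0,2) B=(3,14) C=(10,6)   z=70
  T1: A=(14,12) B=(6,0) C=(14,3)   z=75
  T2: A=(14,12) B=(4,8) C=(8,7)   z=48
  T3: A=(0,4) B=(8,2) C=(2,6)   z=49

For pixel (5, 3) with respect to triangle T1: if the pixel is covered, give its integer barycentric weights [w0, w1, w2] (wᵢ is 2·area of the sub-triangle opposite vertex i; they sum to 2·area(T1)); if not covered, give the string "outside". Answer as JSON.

T0:
  2·area = 108  (B↔C swapped to make it positive)
  edge (0, 2)→(10, 6): d=(10,4) right/bottom  bias=-1
  edge (10, 6)→(3, 14): d=(-7,8) right/bottom  bias=-1
  edge (3, 14)→(0, 2): d=(-3,-12) top-left  bias=+0
    (0,1)@(1, 3): e=[6,93,9] → █
    (1,1)@(3, 3): e=[-2,77,33] → ·
    (0,2)@(1, 5): e=[26,79,3] → █
    (1,2)@(3, 5): e=[18,63,27] → █
    (2,2)@(5, 5): e=[10,47,51] → █
    (3,2)@(7, 5): e=[2,31,75] → █
    (4,2)@(9, 5): e=[-6,15,99] → ·
    (0,3)@(1, 7): e=[46,65,-3] → ·
    (1,3)@(3, 7): e=[38,49,21] → █
    (4,3)@(9, 7): e=[14,1,93] → █
    (5,3)@(11, 7): e=[6,-15,117] → ·
    (1,4)@(3, 9): e=[58,35,15] → █
  covered (15 px):
    · · · · · · ·
    █ · · · · · ·
    █ █ █ █ · · ·
    · █ █ █ █ · ·
    · █ █ █ · · ·
    · █ █ · · · ·
    · █ · · · · ·
T1:
  2·area = 72
  edge (14, 12)→(6, 0): d=(-8,-12) top-left  bias=+0
  edge (6, 0)→(14, 3): d=(8,3) right/bottom  bias=-1
  edge (14, 3)→(14, 12): d=(0,9) right/bottom  bias=-1
    (3,0)@(7, 1): e=[4,5,63] → █
    (4,0)@(9, 1): e=[28,-1,45] → ·
    (3,1)@(7, 3): e=[-12,21,63] → ·
    (4,1)@(9, 3): e=[12,15,45] → █
    (5,1)@(11, 3): e=[36,9,27] → █
    (6,1)@(13, 3): e=[60,3,9] → █
    (4,2)@(9, 5): e=[-4,31,45] → ·
    (5,2)@(11, 5): e=[20,25,27] → █
    (5,3)@(11, 7): e=[4,41,27] → █
    (5,4)@(11, 9): e=[-12,57,27] → ·
    (6,4)@(13, 9): e=[12,51,9] → █
    (6,5)@(13, 11): e=[-4,67,9] → ·
  covered (9 px):
    · · · █ · · ·
    · · · · █ █ █
    · · · · · █ █
    · · · · · █ █
    · · · · · · █
    · · · · · · ·
    · · · · · · ·
T2:
  2·area = 26
  edge (14, 12)→(4, 8): d=(-10,-4) top-left  bias=+0
  edge (4, 8)→(8, 7): d=(4,-1) top-left  bias=+0
  edge (8, 7)→(14, 12): d=(6,5) right/bottom  bias=-1
    (3,4)@(7, 9): e=[2,7,17] → █
    (4,4)@(9, 9): e=[10,9,7] → █
    (5,4)@(11, 9): e=[18,11,-3] → ·
    (3,5)@(7, 11): e=[-18,15,29] → ·
    (4,5)@(9, 11): e=[-10,17,19] → ·
  covered (2 px):
    · · · · · · ·
    · · · · · · ·
    · · · · · · ·
    · · · · · · ·
    · · · █ █ · ·
    · · · · · · ·
    · · · · · · ·
T3:
  2·area = 20
  edge (0, 4)→(8, 2): d=(8,-2) top-left  bias=+0
  edge (8, 2)→(2, 6): d=(-6,4) right/bottom  bias=-1
  edge (2, 6)→(0, 4): d=(-2,-2) top-left  bias=+0
    (2,1)@(5, 3): e=[2,6,12] → █
    (3,1)@(7, 3): e=[6,-2,16] → ·
    (0,2)@(1, 5): e=[10,10,0] → █  [on edge]
    (1,2)@(3, 5): e=[14,2,4] → █
    (2,2)@(5, 5): e=[18,-6,8] → ·
    (0,3)@(1, 7): e=[26,-2,-4] → ·
    (1,3)@(3, 7): e=[30,-10,0] → ·  [on edge]
    (2,4)@(5, 9): e=[50,-30,0] → ·  [on edge]
    (3,5)@(7, 11): e=[70,-50,0] → ·  [on edge]
    (4,6)@(9, 13): e=[90,-70,0] → ·  [on edge]
  covered (3 px):
    · · · · · · ·
    · · █ · · · ·
    █ █ · · · · ·
    · · · · · · ·
    · · · · · · ·
    · · · · · · ·
    · · · · · · ·

Final: [41,27,4]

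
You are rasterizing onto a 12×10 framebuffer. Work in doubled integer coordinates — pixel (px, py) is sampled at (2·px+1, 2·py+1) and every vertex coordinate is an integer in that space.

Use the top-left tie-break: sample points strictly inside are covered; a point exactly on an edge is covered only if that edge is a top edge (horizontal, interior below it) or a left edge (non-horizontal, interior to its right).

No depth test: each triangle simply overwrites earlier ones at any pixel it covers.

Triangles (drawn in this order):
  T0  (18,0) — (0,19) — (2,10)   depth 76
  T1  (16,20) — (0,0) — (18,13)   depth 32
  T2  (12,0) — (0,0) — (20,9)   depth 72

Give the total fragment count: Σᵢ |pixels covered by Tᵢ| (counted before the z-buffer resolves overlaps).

T0:
  2·area = 124
  edge (18, 0)→(0, 19): d=(-18,19) right/bottom  bias=-1
  edge (0, 19)→(2, 10): d=(2,-9) top-left  bias=+0
  edge (2, 10)→(18, 0): d=(16,-10) top-left  bias=+0
    (8,0)@(17, 1): e=[1,117,6] → █
    (9,0)@(19, 1): e=[-37,135,26] → ·
    (7,1)@(15, 3): e=[3,103,18] → █
    (8,1)@(17, 3): e=[-35,121,38] → ·
    (5,2)@(11, 5): e=[43,71,10] → █
    (6,2)@(13, 5): e=[5,89,30] → █
    (7,2)@(15, 5): e=[-33,107,50] → ·
    (3,3)@(7, 7): e=[83,39,2] → █
    (4,3)@(9, 7): e=[45,57,22] → █
    (6,3)@(13, 7): e=[-31,93,62] → ·
    (2,4)@(5, 9): e=[85,25,14] → █
    (5,4)@(11, 9): e=[-29,79,74] → ·
  covered (18 px):
    · · · · · · · · █ · · ·
    · · · · · · · █ · · · ·
    · · · · · █ █ · · · · ·
    · · · █ █ █ · · · · · ·
    · · █ █ █ · · · · · · ·
    · █ █ █ · · · · · · · ·
    · █ █ · · · · · · · · ·
    █ █ · · · · · · · · · ·
    █ · · · · · · · · · · ·
    · · · · · · · · · · · ·
T1:
  2·area = 152
  edge (16, 20)→(0, 0): d=(-16,-20) top-left  bias=+0
  edge (0, 0)→(18, 13): d=(18,13) right/bottom  bias=-1
  edge (18, 13)→(16, 20): d=(-2,7) right/bottom  bias=-1
    (0,0)@(1, 1): e=[4,5,143] → █
    (1,0)@(3, 1): e=[44,-21,129] → ·
    (0,1)@(1, 3): e=[-28,41,139] → ·
    (1,1)@(3, 3): e=[12,15,125] → █
    (2,1)@(5, 3): e=[52,-11,111] → ·
    (1,2)@(3, 5): e=[-20,51,121] → ·
    (2,2)@(5, 5): e=[20,25,107] → █
    (3,2)@(7, 5): e=[60,-1,93] → ·
    (2,3)@(5, 7): e=[-12,61,103] → ·
    (3,3)@(7, 7): e=[28,35,89] → █
    (4,3)@(9, 7): e=[68,9,75] → █
    (5,3)@(11, 7): e=[108,-17,61] → ·
  covered (19 px):
    █ · · · · · · · · · · ·
    · █ · · · · · · · · · ·
    · · █ · · · · · · · · ·
    · · · █ █ · · · · · · ·
    · · · · █ █ · · · · · ·
    · · · · █ █ █ █ · · · ·
    · · · · · █ █ █ █ · · ·
    · · · · · · █ █ █ · · ·
    · · · · · · · █ · · · ·
    · · · · · · · · · · · ·
T2:
  2·area = 108  (B↔C swapped to make it positive)
  edge (12, 0)→(20, 9): d=(8,9) right/bottom  bias=-1
  edge (20, 9)→(0, 0): d=(-20,-9) top-left  bias=+0
  edge (0, 0)→(12, 0): d=(12,0) top-left  bias=+0
    (1,0)@(3, 1): e=[89,7,12] → █
    (2,0)@(5, 1): e=[71,25,12] → █
    (3,0)@(7, 1): e=[53,43,12] → █
    (4,0)@(9, 1): e=[35,61,12] → █
    (5,0)@(11, 1): e=[17,79,12] → █
    (6,0)@(13, 1): e=[-1,97,12] → ·
    (1,1)@(3, 3): e=[105,-33,36] → ·
    (2,1)@(5, 3): e=[87,-15,36] → ·
    (3,1)@(7, 3): e=[69,3,36] → █
    (6,1)@(13, 3): e=[15,57,36] → █
    (7,1)@(15, 3): e=[-3,75,36] → ·
    (3,2)@(7, 5): e=[85,-37,60] → ·
  covered (12 px):
    · █ █ █ █ █ · · · · · ·
    · · · █ █ █ █ · · · · ·
    · · · · · · █ █ · · · ·
    · · · · · · · · █ · · ·
    · · · · · · · · · · · ·
    · · · · · · · · · · · ·
    · · · · · · · · · · · ·
    · · · · · · · · · · · ·
    · · · · · · · · · · · ·
    · · · · · · · · · · · ·

Final: 49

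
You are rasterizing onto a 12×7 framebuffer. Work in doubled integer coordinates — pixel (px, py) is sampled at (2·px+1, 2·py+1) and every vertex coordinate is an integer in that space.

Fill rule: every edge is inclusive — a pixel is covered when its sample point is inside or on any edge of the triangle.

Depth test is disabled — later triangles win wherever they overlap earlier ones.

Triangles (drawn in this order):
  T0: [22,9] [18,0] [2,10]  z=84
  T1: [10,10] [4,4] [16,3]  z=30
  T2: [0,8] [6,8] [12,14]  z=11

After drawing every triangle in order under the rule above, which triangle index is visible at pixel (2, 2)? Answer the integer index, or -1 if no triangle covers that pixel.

T0:
  2·area = 184  (B↔C swapped to make it positive)
  edge (22, 9)→(2, 10): d=(-20,1) inclusive
  edge (2, 10)→(18, 0): d=(16,-10) inclusive
  edge (18, 0)→(22, 9): d=(4,9) inclusive
    (8,0)@(17, 1): e=[165,6,13] → X
    (9,0)@(19, 1): e=[163,26,-5] → .
    (7,1)@(15, 3): e=[127,18,39] → X
    (9,1)@(19, 3): e=[123,58,3] → X
    (10,1)@(21, 3): e=[121,78,-15] → .
    (5,2)@(11, 5): e=[91,10,83] → X
    (6,2)@(13, 5): e=[89,30,65] → X
    (10,2)@(21, 5): e=[81,110,-7] → .
    (3,3)@(7, 7): e=[55,2,127] → X
    (4,3)@(9, 7): e=[53,22,109] → X
    (10,3)@(21, 7): e=[41,142,1] → X
    (11,3)@(23, 7): e=[39,162,-17] → .
  covered (26 px):
    . . . . . . . . X . . .
    . . . . . . . X X X . .
    . . . . . X X X X X . .
    . . . X X X X X X X X .
    . . X X X X X X X X X .
    . . . . . . . . . . . .
    . . . . . . . . . . . .
T1:
  2·area = 78
  edge (10, 10)→(4, 4): d=(-6,-6) inclusive
  edge (4, 4)→(16, 3): d=(12,-1) inclusive
  edge (16, 3)→(10, 10): d=(-6,7) inclusive
    (0,0)@(1, 1): e=[0,-39,117] → .  [on edge]
    (1,1)@(3, 3): e=[0,-13,91] → .  [on edge]
    (2,2)@(5, 5): e=[0,13,65] → X  [on edge]
    (3,2)@(7, 5): e=[12,15,51] → X
    (4,2)@(9, 5): e=[24,17,37] → X
    (5,2)@(11, 5): e=[36,19,23] → X
    (6,2)@(13, 5): e=[48,21,9] → X
    (7,2)@(15, 5): e=[60,23,-5] → .
    (2,3)@(5, 7): e=[-12,37,53] → .
    (3,3)@(7, 7): e=[0,39,39] → X  [on edge]
    (6,3)@(13, 7): e=[36,45,-3] → .
    (3,4)@(7, 9): e=[-12,63,27] → .
    (4,4)@(9, 9): e=[0,65,13] → X  [on edge]
    (5,5)@(11, 11): e=[0,91,-13] → .  [on edge]
    (6,6)@(13, 13): e=[0,117,-39] → .  [on edge]
  covered (9 px):
    . . . . . . . . . . . .
    . . . . . . . . . . . .
    . . X X X X X . . . . .
    . . . X X X . . . . . .
    . . . . X . . . . . . .
    . . . . . . . . . . . .
    . . . . . . . . . . . .
T2:
  2·area = 36
  edge (0, 8)→(6, 8): d=(6,0) inclusive
  edge (6, 8)→(12, 14): d=(6,6) inclusive
  edge (12, 14)→(0, 8): d=(-12,-6) inclusive
    (0,1)@(1, 3): e=[-30,0,66] → .  [on edge]
    (1,2)@(3, 5): e=[-18,0,54] → .  [on edge]
    (2,3)@(5, 7): e=[-6,0,42] → .  [on edge]
    (1,4)@(3, 9): e=[6,24,6] → X
    (2,4)@(5, 9): e=[6,12,18] → X
    (3,4)@(7, 9): e=[6,0,30] → X  [on edge]
    (4,4)@(9, 9): e=[6,-12,42] → .
    (1,5)@(3, 11): e=[18,36,-18] → .
    (2,5)@(5, 11): e=[18,24,-6] → .
    (3,5)@(7, 11): e=[18,12,6] → X
    (4,5)@(9, 11): e=[18,0,18] → X  [on edge]
    (5,5)@(11, 11): e=[18,-12,30] → .
    (5,6)@(11, 13): e=[30,0,6] → X  [on edge]
  covered (6 px):
    . . . . . . . . . . . .
    . . . . . . . . . . . .
    . . . . . . . . . . . .
    . . . . . . . . . . . .
    . X X X . . . . . . . .
    . . . X X . . . . . . .
    . . . . . X . . . . . .

Z-buffer (winner per pixel, '.' = empty):
  . . . . . . . . 0 . . .
  . . . . . . . 0 0 0 . .
  . . 1 1 1 1 1 0 0 0 . .
  . . . 1 1 1 0 0 0 0 0 .
  . 2 2 2 1 0 0 0 0 0 0 .
  . . . 2 2 . . . . . . .
  . . . . . 2 . . . . . .

Result: 1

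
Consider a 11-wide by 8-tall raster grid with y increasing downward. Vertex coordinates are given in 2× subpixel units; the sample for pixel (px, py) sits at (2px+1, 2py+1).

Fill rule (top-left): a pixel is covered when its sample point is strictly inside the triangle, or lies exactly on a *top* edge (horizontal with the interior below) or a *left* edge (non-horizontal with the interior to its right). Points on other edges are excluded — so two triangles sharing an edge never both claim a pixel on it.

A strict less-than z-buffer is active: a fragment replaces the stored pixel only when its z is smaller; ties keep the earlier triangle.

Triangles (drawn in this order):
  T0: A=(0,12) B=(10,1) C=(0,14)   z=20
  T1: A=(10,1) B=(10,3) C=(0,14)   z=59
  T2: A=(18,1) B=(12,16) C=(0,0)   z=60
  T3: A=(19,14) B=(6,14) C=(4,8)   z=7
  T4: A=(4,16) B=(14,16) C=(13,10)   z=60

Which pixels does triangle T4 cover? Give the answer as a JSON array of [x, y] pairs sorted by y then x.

T0:
  2·area = 20
  edge (0, 12)→(10, 1): d=(10,-11) top-left  bias=+0
  edge (10, 1)→(0, 14): d=(-10,13) right/bottom  bias=-1
  edge (0, 14)→(0, 12): d=(0,-2) top-left  bias=+0
    (2,3)@(5, 7): e=[5,5,10] → X
    (3,3)@(7, 7): e=[27,-21,14] → .
    (1,4)@(3, 9): e=[3,11,6] → X
    (2,4)@(5, 9): e=[25,-15,10] → .
    (0,5)@(1, 11): e=[1,17,2] → X
    (1,5)@(3, 11): e=[23,-9,6] → .
    (0,6)@(1, 13): e=[21,-3,2] → .
  covered (3 px):
    . . . . . . . . . . .
    . . . . . . . . . . .
    . . . . . . . . . . .
    . . X . . . . . . . .
    . X . . . . . . . . .
    X . . . . . . . . . .
    . . . . . . . . . . .
    . . . . . . . . . . .
T1:
  2·area = 20
  edge (10, 1)→(10, 3): d=(0,2) right/bottom  bias=-1
  edge (10, 3)→(0, 14): d=(-10,11) right/bottom  bias=-1
  edge (0, 14)→(10, 1): d=(10,-13) top-left  bias=+0
    (4,1)@(9, 3): e=[2,11,7] → X
    (5,1)@(11, 3): e=[-2,-11,33] → .
    (3,2)@(7, 5): e=[6,13,1] → X
    (4,2)@(9, 5): e=[2,-9,27] → .
    (3,3)@(7, 7): e=[6,-7,21] → .
  covered (2 px):
    . . . . . . . . . . .
    . . . . X . . . . . .
    . . . X . . . . . . .
    . . . . . . . . . . .
    . . . . . . . . . . .
    . . . . . . . . . . .
    . . . . . . . . . . .
    . . . . . . . . . . .
T2:
  2·area = 276
  edge (18, 1)→(12, 16): d=(-6,15) right/bottom  bias=-1
  edge (12, 16)→(0, 0): d=(-12,-16) top-left  bias=+0
  edge (0, 0)→(18, 1): d=(18,1) right/bottom  bias=-1
    (0,0)@(1, 1): e=[255,4,17] → X
    (1,0)@(3, 1): e=[225,36,15] → X
    (2,0)@(5, 1): e=[195,68,13] → X
    (3,0)@(7, 1): e=[165,100,11] → X
    (4,0)@(9, 1): e=[135,132,9] → X
    (5,0)@(11, 1): e=[105,164,7] → X
    (6,0)@(13, 1): e=[75,196,5] → X
    (7,0)@(15, 1): e=[45,228,3] → X
    (8,0)@(17, 1): e=[15,260,1] → X
    (9,0)@(19, 1): e=[-15,292,-1] → .
    (0,1)@(1, 3): e=[243,-20,53] → .
    (1,1)@(3, 3): e=[213,12,51] → X
  covered (37 px):
    X X X X X X X X X . .
    . X X X X X X X X . .
    . . X X X X X X . . .
    . . . X X X X X . . .
    . . . X X X X . . . .
    . . . . X X X . . . .
    . . . . . X X . . . .
    . . . . . . . . . . .
T3:
  2·area = 78
  edge (19, 14)→(6, 14): d=(-13,0) right/bottom  bias=-1
  edge (6, 14)→(4, 8): d=(-2,-6) top-left  bias=+0
  edge (4, 8)→(19, 14): d=(15,6) right/bottom  bias=-1
    (1,2)@(3, 5): e=[117,0,-39] → .  [on edge]
    (2,4)@(5, 9): e=[65,4,9] → X
    (3,4)@(7, 9): e=[65,16,-3] → .
    (2,5)@(5, 11): e=[39,0,39] → X  [on edge]
    (3,5)@(7, 11): e=[39,12,27] → X
    (4,5)@(9, 11): e=[39,24,15] → X
    (5,5)@(11, 11): e=[39,36,3] → X
    (6,5)@(13, 11): e=[39,48,-9] → .
    (2,6)@(5, 13): e=[13,-4,69] → .
    (3,6)@(7, 13): e=[13,8,57] → X
    (6,6)@(13, 13): e=[13,44,21] → X
    (7,6)@(15, 13): e=[13,56,9] → X
  covered (10 px):
    . . . . . . . . . . .
    . . . . . . . . . . .
    . . . . . . . . . . .
    . . . . . . . . . . .
    . . X . . . . . . . .
    . . X X X X . . . . .
    . . . X X X X X . . .
    . . . . . . . . . . .
T4:
  2·area = 60  (B↔C swapped to make it positive)
  edge (4, 16)→(13, 10): d=(9,-6) top-left  bias=+0
  edge (13, 10)→(14, 16): d=(1,6) right/bottom  bias=-1
  edge (14, 16)→(4, 16): d=(-10,0) right/bottom  bias=-1
    (6,5)@(13, 11): e=[9,1,50] → X
    (7,5)@(15, 11): e=[21,-11,50] → .
    (4,6)@(9, 13): e=[3,27,30] → X
    (5,6)@(11, 13): e=[15,15,30] → X
    (7,6)@(15, 13): e=[39,-9,30] → .
    (3,7)@(7, 15): e=[9,41,10] → X
    (7,7)@(15, 15): e=[57,-7,10] → .
  covered (8 px):
    . . . . . . . . . . .
    . . . . . . . . . . .
    . . . . . . . . . . .
    . . . . . . . . . . .
    . . . . . . . . . . .
    . . . . . . X . . . .
    . . . . X X X . . . .
    . . . X X X X . . . .

Final: [[6,5],[4,6],[5,6],[6,6],[3,7],[4,7],[5,7],[6,7]]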